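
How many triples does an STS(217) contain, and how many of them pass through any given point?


An STS(v) is a 2-(v, 3, 1) BIBD: block size k = 3, λ = 1.
Replication: r(k − 1) = λ(v − 1) ⇒ r·2 = 217 − 1 = 216 ⇒ r = 108.
Block count: bk = vr ⇒ b·3 = 217·108 = 23436 ⇒ b = 7812.
(Check via b = v(v − 1)/6 = 217·216/6 = 46872/6 = 7812.)

r = 108, b = 7812.


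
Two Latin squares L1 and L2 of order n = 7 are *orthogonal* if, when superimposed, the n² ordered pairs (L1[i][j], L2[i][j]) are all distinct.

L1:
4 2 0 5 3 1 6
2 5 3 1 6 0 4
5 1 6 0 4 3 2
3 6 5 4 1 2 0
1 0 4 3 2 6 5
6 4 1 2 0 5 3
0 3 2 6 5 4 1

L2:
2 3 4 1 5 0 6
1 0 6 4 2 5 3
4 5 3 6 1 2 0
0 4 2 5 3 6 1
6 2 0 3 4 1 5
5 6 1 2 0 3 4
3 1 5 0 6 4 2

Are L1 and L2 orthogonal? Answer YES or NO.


Form the n² = 49 superimposed pairs (L1[i][j], L2[i][j]), row by row (rows and columns indexed from 0):
row 0: (4,2) (2,3) (0,4) (5,1) (3,5) (1,0) (6,6)
row 1: (2,1) (5,0) (3,6) (1,4) (6,2) (0,5) (4,3)
row 2: (5,4) (1,5) (6,3) (0,6) (4,1) (3,2) (2,0)
row 3: (3,0) (6,4) (5,2) (4,5) (1,3) (2,6) (0,1)
row 4: (1,6) (0,2) (4,0) (3,3) (2,4) (6,1) (5,5)
row 5: (6,5) (4,6) (1,1) (2,2) (0,0) (5,3) (3,4)
row 6: (0,3) (3,1) (2,5) (6,0) (5,6) (4,4) (1,2)
Orthogonality requires all 49 pairs distinct.
Check by first coordinate: for each symbol s of L1, list the L2 entries in the n cells where L1 = s; they must all differ.
  L1 = 0: L2 entries (in reading order) 4, 5, 6, 1, 2, 0, 3 — all 7 distinct ✓
  L1 = 1: L2 entries (in reading order) 0, 4, 5, 3, 6, 1, 2 — all 7 distinct ✓
  L1 = 2: L2 entries (in reading order) 3, 1, 0, 6, 4, 2, 5 — all 7 distinct ✓
  L1 = 3: L2 entries (in reading order) 5, 6, 2, 0, 3, 4, 1 — all 7 distinct ✓
  L1 = 4: L2 entries (in reading order) 2, 3, 1, 5, 0, 6, 4 — all 7 distinct ✓
  L1 = 5: L2 entries (in reading order) 1, 0, 4, 2, 5, 3, 6 — all 7 distinct ✓
  L1 = 6: L2 entries (in reading order) 6, 2, 3, 4, 1, 5, 0 — all 7 distinct ✓
Every symbol of L1 meets every symbol of L2 exactly once, so all 49 pairs are distinct (49 of 49).
Conclusion: YES.

YES


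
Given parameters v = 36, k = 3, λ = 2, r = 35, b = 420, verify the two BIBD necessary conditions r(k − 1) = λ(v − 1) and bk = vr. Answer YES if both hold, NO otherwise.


Condition (i): r(k − 1) = 35·2 = 70; λ(v − 1) = 2·35 = 70. Match? YES.
Condition (ii): bk = 420·3 = 1260; vr = 36·35 = 1260. Match? YES.
Both conditions hold? YES.

YES


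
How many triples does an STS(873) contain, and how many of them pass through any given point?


An STS(v) is a 2-(v, 3, 1) BIBD: block size k = 3, λ = 1.
Replication: r(k − 1) = λ(v − 1) ⇒ r·2 = 873 − 1 = 872 ⇒ r = 436.
Block count: bk = vr ⇒ b·3 = 873·436 = 380628 ⇒ b = 126876.
(Check via b = v(v − 1)/6 = 873·872/6 = 761256/6 = 126876.)

r = 436, b = 126876.


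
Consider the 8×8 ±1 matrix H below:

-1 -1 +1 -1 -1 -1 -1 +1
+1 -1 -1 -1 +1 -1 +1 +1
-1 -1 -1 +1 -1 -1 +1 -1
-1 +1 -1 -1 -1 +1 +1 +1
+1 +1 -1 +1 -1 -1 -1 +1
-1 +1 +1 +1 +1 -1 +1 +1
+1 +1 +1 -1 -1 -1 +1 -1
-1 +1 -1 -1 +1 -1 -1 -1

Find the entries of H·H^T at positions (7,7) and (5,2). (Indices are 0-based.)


Row 2 of H: [-1, -1, -1, 1, -1, -1, 1, -1].
Row 5 of H: [-1, 1, 1, 1, 1, -1, 1, 1].
Row 7 of H: [-1, 1, -1, -1, 1, -1, -1, -1].
(H·H^T)[7][7] = Σ_j H[7][j]·H[7][j] = (-1)² + (1)² + (-1)² + (-1)² + (1)² + (-1)² + (-1)² + (-1)² = 1 + 1 + 1 + 1 + 1 + 1 + 1 + 1 = 8.
(H·H^T)[5][2] = Σ_j H[5][j]·H[2][j] = (-1)·(-1) + (1)·(-1) + (1)·(-1) + (1)·(1) + (1)·(-1) + (-1)·(-1) + (1)·(1) + (1)·(-1) = 1 + -1 + -1 + 1 + -1 + 1 + 1 + -1 = 0.
So rows 5 and 2 are orthogonal; the diagonal entry equals n = 8.

(7,7) entry = 8; (5,2) entry = 0.


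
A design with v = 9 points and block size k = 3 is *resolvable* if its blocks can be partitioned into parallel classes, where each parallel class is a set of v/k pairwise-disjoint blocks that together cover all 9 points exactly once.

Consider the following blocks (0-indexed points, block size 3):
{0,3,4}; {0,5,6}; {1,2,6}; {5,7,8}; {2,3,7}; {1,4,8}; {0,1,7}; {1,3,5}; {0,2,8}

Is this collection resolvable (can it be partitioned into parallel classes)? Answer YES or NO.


v = 9, block size k = 3, number of blocks = 9.
For resolvability, blocks must partition into parallel classes of size v/k = 3.
Total blocks must therefore be a multiple of 3: 9 = 3·3 + 0 ⇒ divisible ✓.
Consider block {0,1,7}. It intersects every other block in the collection, so no parallel class of size 3 can contain it.
Since every block must belong to some parallel class in a resolution, the collection cannot be partitioned into parallel classes.
Resolvable? NO.

NO


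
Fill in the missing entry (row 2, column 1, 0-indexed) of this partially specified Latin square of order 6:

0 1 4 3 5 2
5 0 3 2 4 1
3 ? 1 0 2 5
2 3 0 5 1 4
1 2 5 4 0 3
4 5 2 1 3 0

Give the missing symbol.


Row 2 contains symbols [0, 1, 2, 3, 5] — missing [4].
Column 1 contains symbols [0, 1, 2, 3, 5] — missing [4].
The missing symbol must appear in both missing sets; intersection = [4].
Therefore the hidden value is 4.

Missing value = 4.


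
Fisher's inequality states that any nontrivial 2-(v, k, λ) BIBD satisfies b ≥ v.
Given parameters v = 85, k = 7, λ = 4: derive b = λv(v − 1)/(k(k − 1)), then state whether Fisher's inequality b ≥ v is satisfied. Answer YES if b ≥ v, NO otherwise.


r = λ(v − 1)/(k − 1) = 4·84/6 = 56.
b = vr/k = 85·56/7 = 680.
Fisher's inequality: b ≥ v ⇔ 680 ≥ 85? YES.

YES


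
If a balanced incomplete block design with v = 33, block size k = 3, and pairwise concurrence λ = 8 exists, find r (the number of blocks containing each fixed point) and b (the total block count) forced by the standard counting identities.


Any 2-(v, k, λ) BIBD satisfies two necessary conditions:
  (i)  Each point sits in r blocks, and counting incidences through any fixed point gives r(k − 1) = λ(v − 1), so r = λ(v − 1)/(k − 1).
  (ii) Total incidences bk = vr, so b = vr/k.
Step 1: r = λ(v − 1)/(k − 1) = 8·(33 − 1)/(3 − 1) = 8·32/2 = 256/2 = 128.
Step 2: b = vr/k = 33·128/3 = 4224/3 = 1408.
Check integrality: r = 128 ∈ Z ✓, b = 1408 ∈ Z ✓.
(These identities are necessary conditions: they determine r and b for any design with these parameters, but do not by themselves prove that one exists.)

r = 128, b = 1408.


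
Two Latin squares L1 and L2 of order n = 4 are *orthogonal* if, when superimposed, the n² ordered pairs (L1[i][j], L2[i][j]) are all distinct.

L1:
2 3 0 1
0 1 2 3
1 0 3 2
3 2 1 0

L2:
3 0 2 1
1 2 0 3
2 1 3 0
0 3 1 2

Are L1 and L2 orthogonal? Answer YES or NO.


Form the n² = 16 superimposed pairs (L1[i][j], L2[i][j]), row by row (rows and columns indexed from 0):
row 0: (2,3) (3,0) (0,2) (1,1)
row 1: (0,1) (1,2) (2,0) (3,3)
row 2: (1,2) (0,1) (3,3) (2,0)
row 3: (3,0) (2,3) (1,1) (0,2)
Orthogonality requires all 16 pairs distinct.
But the pair (1,2) repeats: cell (1,1) has L1 = 1, L2 = 2, and cell (2,0) has L1 = 1, L2 = 2.
A repeated pair means some other pair never occurs (only 8 distinct pairs out of 16), so the squares are not orthogonal.
Conclusion: NO.

NO


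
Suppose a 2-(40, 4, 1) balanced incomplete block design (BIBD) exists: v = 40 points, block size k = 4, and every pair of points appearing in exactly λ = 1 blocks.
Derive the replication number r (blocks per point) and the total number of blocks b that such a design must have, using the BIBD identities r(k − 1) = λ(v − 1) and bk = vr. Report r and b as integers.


Any 2-(v, k, λ) BIBD satisfies two necessary conditions:
  (i)  Each point sits in r blocks, and counting incidences through any fixed point gives r(k − 1) = λ(v − 1), so r = λ(v − 1)/(k − 1).
  (ii) Total incidences bk = vr, so b = vr/k.
Step 1: r = λ(v − 1)/(k − 1) = 1·(40 − 1)/(4 − 1) = 1·39/3 = 39/3 = 13.
Step 2: b = vr/k = 40·13/4 = 520/4 = 130.
Check integrality: r = 13 ∈ Z ✓, b = 130 ∈ Z ✓.
(These identities are necessary conditions: they determine r and b for any design with these parameters, but do not by themselves prove that one exists.)

r = 13, b = 130.


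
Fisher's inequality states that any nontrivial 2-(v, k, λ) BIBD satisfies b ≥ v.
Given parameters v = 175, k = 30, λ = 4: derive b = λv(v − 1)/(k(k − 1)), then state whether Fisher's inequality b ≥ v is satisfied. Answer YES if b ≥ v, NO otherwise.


b = λv(v − 1)/(k(k − 1)) = 4·175·174/(30·29) = 121800/870 = 140.
Compare with v = 175: b < v, so Fisher's inequality fails.

NO


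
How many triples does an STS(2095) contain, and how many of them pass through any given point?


An STS(v) is a 2-(v, 3, 1) BIBD: block size k = 3, λ = 1.
Replication: r(k − 1) = λ(v − 1) ⇒ r·2 = 2095 − 1 = 2094 ⇒ r = 1047.
Block count: bk = vr ⇒ b·3 = 2095·1047 = 2193465 ⇒ b = 731155.

r = 1047, b = 731155.


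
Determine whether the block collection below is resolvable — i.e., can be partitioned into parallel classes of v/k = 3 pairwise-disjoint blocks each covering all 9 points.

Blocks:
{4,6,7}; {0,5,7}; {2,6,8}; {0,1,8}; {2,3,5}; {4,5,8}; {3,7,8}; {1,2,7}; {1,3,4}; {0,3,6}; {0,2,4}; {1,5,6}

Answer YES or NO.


v = 9, block size k = 3, number of blocks = 12.
For resolvability, blocks must partition into parallel classes of size v/k = 3.
Total blocks must therefore be a multiple of 3: 12 = 3·4 + 0 ⇒ divisible ✓.
Greedy packing gives 4 candidate class(es). Each should be a full parallel class (size 3, covers all 9 points).
  Class 1 (3 blocks): {4,6,7}; {0,1,8}; {2,3,5}. Points covered: [0, 1, 2, 3, 4, 5, 6, 7, 8].
  Class 2 (3 blocks): {0,5,7}; {2,6,8}; {1,3,4}. Points covered: [0, 1, 2, 3, 4, 5, 6, 7, 8].
  Class 3 (3 blocks): {4,5,8}; {1,2,7}; {0,3,6}. Points covered: [0, 1, 2, 3, 4, 5, 6, 7, 8].
  Class 4 (3 blocks): {3,7,8}; {0,2,4}; {1,5,6}. Points covered: [0, 1, 2, 3, 4, 5, 6, 7, 8].
All classes full (size 3)? YES. All classes cover every point? YES.
Resolvable? YES.

YES


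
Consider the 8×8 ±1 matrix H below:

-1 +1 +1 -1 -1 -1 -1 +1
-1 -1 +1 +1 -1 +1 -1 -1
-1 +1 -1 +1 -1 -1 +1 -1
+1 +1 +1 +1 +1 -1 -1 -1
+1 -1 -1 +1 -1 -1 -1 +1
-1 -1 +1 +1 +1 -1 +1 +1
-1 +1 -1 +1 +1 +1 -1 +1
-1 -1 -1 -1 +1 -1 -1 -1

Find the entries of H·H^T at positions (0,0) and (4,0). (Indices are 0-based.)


Row 0 of H: [-1, 1, 1, -1, -1, -1, -1, 1].
Row 4 of H: [1, -1, -1, 1, -1, -1, -1, 1].
(H·H^T)[0][0] = Σ_j H[0][j]·H[0][j] = (-1)² + (1)² + (1)² + (-1)² + (-1)² + (-1)² + (-1)² + (1)² = 1 + 1 + 1 + 1 + 1 + 1 + 1 + 1 = 8.
(H·H^T)[4][0] = Σ_j H[4][j]·H[0][j] = (1)·(-1) + (-1)·(1) + (-1)·(1) + (1)·(-1) + (-1)·(-1) + (-1)·(-1) + (-1)·(-1) + (1)·(1) = -1 + -1 + -1 + -1 + 1 + 1 + 1 + 1 = 0.
So rows 4 and 0 are orthogonal; the diagonal entry equals n = 8.

(0,0) entry = 8; (4,0) entry = 0.


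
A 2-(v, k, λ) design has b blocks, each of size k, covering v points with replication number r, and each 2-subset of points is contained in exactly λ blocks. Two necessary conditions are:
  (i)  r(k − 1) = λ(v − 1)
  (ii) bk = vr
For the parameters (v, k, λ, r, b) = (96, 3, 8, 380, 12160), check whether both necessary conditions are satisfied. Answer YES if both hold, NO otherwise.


Condition (i): r(k − 1) = 380·2 = 760; λ(v − 1) = 8·95 = 760. Match? YES.
Condition (ii): bk = 12160·3 = 36480; vr = 96·380 = 36480. Match? YES.
Both conditions hold? YES.

YES


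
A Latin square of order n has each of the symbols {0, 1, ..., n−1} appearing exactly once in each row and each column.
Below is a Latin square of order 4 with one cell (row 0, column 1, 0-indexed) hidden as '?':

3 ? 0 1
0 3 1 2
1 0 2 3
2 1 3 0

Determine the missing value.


Row 0 contains symbols [0, 1, 3] — missing [2].
Column 1 contains symbols [0, 1, 3] — missing [2].
The missing symbol must appear in both missing sets; intersection = [2].
Therefore the hidden value is 2.

Missing value = 2.


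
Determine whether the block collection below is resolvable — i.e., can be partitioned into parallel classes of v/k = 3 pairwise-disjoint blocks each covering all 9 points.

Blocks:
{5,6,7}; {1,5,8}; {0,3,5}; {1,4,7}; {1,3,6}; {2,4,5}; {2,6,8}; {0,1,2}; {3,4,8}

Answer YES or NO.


v = 9, block size k = 3, number of blocks = 9.
For resolvability, blocks must partition into parallel classes of size v/k = 3.
Total blocks must therefore be a multiple of 3: 9 = 3·3 + 0 ⇒ divisible ✓.
Consider block {1,5,8}. It intersects every other block in the collection, so no parallel class of size 3 can contain it.
Since every block must belong to some parallel class in a resolution, the collection cannot be partitioned into parallel classes.
Resolvable? NO.

NO


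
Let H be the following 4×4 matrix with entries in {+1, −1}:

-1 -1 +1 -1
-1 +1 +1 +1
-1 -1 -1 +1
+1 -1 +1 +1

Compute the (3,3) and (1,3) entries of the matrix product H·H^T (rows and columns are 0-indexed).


Row 1 of H: [-1, 1, 1, 1].
Row 3 of H: [1, -1, 1, 1].
(H·H^T)[3][3] = Σ_j H[3][j]·H[3][j] = (1)² + (-1)² + (1)² + (1)² = 1 + 1 + 1 + 1 = 4.
(H·H^T)[1][3] = Σ_j H[1][j]·H[3][j] = (-1)·(1) + (1)·(-1) + (1)·(1) + (1)·(1) = -1 + -1 + 1 + 1 = 0.
So rows 1 and 3 are orthogonal; the diagonal entry equals n = 4.

(3,3) entry = 4; (1,3) entry = 0.


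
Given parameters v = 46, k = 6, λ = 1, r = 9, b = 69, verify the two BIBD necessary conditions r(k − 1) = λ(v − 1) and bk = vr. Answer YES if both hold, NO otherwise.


Condition (i): r(k − 1) = 9·5 = 45; λ(v − 1) = 1·45 = 45. Match? YES.
Condition (ii): bk = 69·6 = 414; vr = 46·9 = 414. Match? YES.
Both conditions hold? YES.

YES


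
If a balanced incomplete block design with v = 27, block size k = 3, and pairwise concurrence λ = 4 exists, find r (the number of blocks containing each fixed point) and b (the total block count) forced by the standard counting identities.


Any 2-(v, k, λ) BIBD satisfies two necessary conditions:
  (i)  Each point sits in r blocks, and counting incidences through any fixed point gives r(k − 1) = λ(v − 1), so r = λ(v − 1)/(k − 1).
  (ii) Total incidences bk = vr, so b = vr/k.
Step 1: r = λ(v − 1)/(k − 1) = 4·(27 − 1)/(3 − 1) = 4·26/2 = 104/2 = 52.
Step 2: b = vr/k = 27·52/3 = 1404/3 = 468.
Check integrality: r = 52 ∈ Z ✓, b = 468 ∈ Z ✓.
(These identities are necessary conditions: they determine r and b for any design with these parameters, but do not by themselves prove that one exists.)

r = 52, b = 468.


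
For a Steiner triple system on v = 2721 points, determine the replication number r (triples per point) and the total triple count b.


An STS(v) is a 2-(v, 3, 1) BIBD: block size k = 3, λ = 1.
Replication: r(k − 1) = λ(v − 1) ⇒ r·2 = 2721 − 1 = 2720 ⇒ r = 1360.
Block count: bk = vr ⇒ b·3 = 2721·1360 = 3700560 ⇒ b = 1233520.

r = 1360, b = 1233520.


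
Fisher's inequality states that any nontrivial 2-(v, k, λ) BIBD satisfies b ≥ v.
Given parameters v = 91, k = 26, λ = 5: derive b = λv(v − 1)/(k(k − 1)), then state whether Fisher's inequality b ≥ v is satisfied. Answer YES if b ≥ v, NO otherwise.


b = λv(v − 1)/(k(k − 1)) = 5·91·90/(26·25) = 40950/650 = 63.
Compare with v = 91: b < v, so Fisher's inequality fails.

NO


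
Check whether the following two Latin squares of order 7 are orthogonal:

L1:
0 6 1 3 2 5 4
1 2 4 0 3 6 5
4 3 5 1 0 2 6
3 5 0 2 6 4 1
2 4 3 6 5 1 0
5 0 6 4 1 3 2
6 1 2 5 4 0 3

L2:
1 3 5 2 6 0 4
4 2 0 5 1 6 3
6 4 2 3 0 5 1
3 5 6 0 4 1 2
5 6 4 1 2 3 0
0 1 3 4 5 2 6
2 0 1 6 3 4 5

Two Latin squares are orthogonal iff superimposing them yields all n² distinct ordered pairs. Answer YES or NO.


Form the n² = 49 superimposed pairs (L1[i][j], L2[i][j]), row by row (rows and columns indexed from 0):
row 0: (0,1) (6,3) (1,5) (3,2) (2,6) (5,0) (4,4)
row 1: (1,4) (2,2) (4,0) (0,5) (3,1) (6,6) (5,3)
row 2: (4,6) (3,4) (5,2) (1,3) (0,0) (2,5) (6,1)
row 3: (3,3) (5,5) (0,6) (2,0) (6,4) (4,1) (1,2)
row 4: (2,5) (4,6) (3,4) (6,1) (5,2) (1,3) (0,0)
row 5: (5,0) (0,1) (6,3) (4,4) (1,5) (3,2) (2,6)
row 6: (6,2) (1,0) (2,1) (5,6) (4,3) (0,4) (3,5)
Orthogonality requires all 49 pairs distinct.
But the pair (2,5) repeats: cell (2,5) has L1 = 2, L2 = 5, and cell (4,0) has L1 = 2, L2 = 5.
A repeated pair means some other pair never occurs (only 35 distinct pairs out of 49), so the squares are not orthogonal.
Conclusion: NO.

NO


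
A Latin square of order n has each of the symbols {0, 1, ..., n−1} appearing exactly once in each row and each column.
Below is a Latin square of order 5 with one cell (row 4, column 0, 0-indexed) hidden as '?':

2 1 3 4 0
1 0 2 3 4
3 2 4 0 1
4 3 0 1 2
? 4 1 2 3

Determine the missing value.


Row 4 contains symbols [1, 2, 3, 4] — missing [0].
Column 0 contains symbols [1, 2, 3, 4] — missing [0].
The missing symbol must appear in both missing sets; intersection = [0].
Therefore the hidden value is 0.

Missing value = 0.


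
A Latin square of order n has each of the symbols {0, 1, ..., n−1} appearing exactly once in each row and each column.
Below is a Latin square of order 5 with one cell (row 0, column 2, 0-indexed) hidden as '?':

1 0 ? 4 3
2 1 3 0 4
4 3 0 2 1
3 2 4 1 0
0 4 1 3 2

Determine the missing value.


Row 0 contains symbols [0, 1, 3, 4] — missing [2].
Column 2 contains symbols [0, 1, 3, 4] — missing [2].
The missing symbol must appear in both missing sets; intersection = [2].
Therefore the hidden value is 2.

Missing value = 2.


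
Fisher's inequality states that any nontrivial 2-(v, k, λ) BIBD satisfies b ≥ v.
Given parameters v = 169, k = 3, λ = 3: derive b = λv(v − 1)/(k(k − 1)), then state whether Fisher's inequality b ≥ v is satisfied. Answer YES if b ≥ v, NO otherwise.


r = λ(v − 1)/(k − 1) = 3·168/2 = 252.
b = vr/k = 169·252/3 = 14196.
Fisher's inequality: b ≥ v ⇔ 14196 ≥ 169? YES.

YES


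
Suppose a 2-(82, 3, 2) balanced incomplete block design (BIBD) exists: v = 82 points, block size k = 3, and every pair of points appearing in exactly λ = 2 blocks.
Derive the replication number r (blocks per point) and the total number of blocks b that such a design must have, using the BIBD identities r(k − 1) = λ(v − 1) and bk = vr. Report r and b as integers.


Any 2-(v, k, λ) BIBD satisfies two necessary conditions:
  (i)  Each point sits in r blocks, and counting incidences through any fixed point gives r(k − 1) = λ(v − 1), so r = λ(v − 1)/(k − 1).
  (ii) Total incidences bk = vr, so b = vr/k.
Step 1: r = λ(v − 1)/(k − 1) = 2·(82 − 1)/(3 − 1) = 2·81/2 = 162/2 = 81.
Step 2: b = vr/k = 82·81/3 = 6642/3 = 2214.
Check integrality: r = 81 ∈ Z ✓, b = 2214 ∈ Z ✓.
(These identities are necessary conditions: they determine r and b for any design with these parameters, but do not by themselves prove that one exists.)

r = 81, b = 2214.


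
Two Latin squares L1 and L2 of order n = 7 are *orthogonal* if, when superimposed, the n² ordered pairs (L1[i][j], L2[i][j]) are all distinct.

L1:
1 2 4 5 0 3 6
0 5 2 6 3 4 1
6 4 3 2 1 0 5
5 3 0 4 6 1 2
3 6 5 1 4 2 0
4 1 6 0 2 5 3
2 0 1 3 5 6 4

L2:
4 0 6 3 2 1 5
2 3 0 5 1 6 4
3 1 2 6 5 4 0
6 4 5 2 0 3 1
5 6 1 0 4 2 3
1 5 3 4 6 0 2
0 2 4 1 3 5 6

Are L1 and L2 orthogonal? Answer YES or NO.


Form the n² = 49 superimposed pairs (L1[i][j], L2[i][j]), row by row (rows and columns indexed from 0):
row 0: (1,4) (2,0) (4,6) (5,3) (0,2) (3,1) (6,5)
row 1: (0,2) (5,3) (2,0) (6,5) (3,1) (4,6) (1,4)
row 2: (6,3) (4,1) (3,2) (2,6) (1,5) (0,4) (5,0)
row 3: (5,6) (3,4) (0,5) (4,2) (6,0) (1,3) (2,1)
row 4: (3,5) (6,6) (5,1) (1,0) (4,4) (2,2) (0,3)
row 5: (4,1) (1,5) (6,3) (0,4) (2,6) (5,0) (3,2)
row 6: (2,0) (0,2) (1,4) (3,1) (5,3) (6,5) (4,6)
Orthogonality requires all 49 pairs distinct.
But the pair (0,2) repeats: cell (0,4) has L1 = 0, L2 = 2, and cell (1,0) has L1 = 0, L2 = 2.
A repeated pair means some other pair never occurs (only 28 distinct pairs out of 49), so the squares are not orthogonal.
Conclusion: NO.

NO


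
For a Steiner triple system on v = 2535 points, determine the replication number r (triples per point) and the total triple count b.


An STS(v) is a 2-(v, 3, 1) BIBD: block size k = 3, λ = 1.
Replication: r(k − 1) = λ(v − 1) ⇒ r·2 = 2535 − 1 = 2534 ⇒ r = 1267.
Block count: bk = vr ⇒ b·3 = 2535·1267 = 3211845 ⇒ b = 1070615.

r = 1267, b = 1070615.


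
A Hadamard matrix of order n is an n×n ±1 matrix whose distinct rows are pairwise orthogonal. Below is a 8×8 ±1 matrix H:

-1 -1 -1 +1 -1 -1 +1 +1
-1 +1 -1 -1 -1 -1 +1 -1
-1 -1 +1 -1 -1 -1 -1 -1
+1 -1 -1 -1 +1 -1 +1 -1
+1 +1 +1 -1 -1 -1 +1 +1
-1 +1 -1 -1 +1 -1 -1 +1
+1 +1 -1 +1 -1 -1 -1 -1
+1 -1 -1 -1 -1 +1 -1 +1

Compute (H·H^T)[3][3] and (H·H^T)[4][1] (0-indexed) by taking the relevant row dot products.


Row 1 of H: [-1, 1, -1, -1, -1, -1, 1, -1].
Row 3 of H: [1, -1, -1, -1, 1, -1, 1, -1].
Row 4 of H: [1, 1, 1, -1, -1, -1, 1, 1].
(H·H^T)[3][3] = Σ_j H[3][j]·H[3][j] = (1)² + (-1)² + (-1)² + (-1)² + (1)² + (-1)² + (1)² + (-1)² = 1 + 1 + 1 + 1 + 1 + 1 + 1 + 1 = 8.
(H·H^T)[4][1] = Σ_j H[4][j]·H[1][j] = (1)·(-1) + (1)·(1) + (1)·(-1) + (-1)·(-1) + (-1)·(-1) + (-1)·(-1) + (1)·(1) + (1)·(-1) = -1 + 1 + -1 + 1 + 1 + 1 + 1 + -1 = 2.
Rows 4 and 1 are not orthogonal (dot product = 2 ≠ 0), so H is not a Hadamard matrix.

(3,3) entry = 8; (4,1) entry = 2.


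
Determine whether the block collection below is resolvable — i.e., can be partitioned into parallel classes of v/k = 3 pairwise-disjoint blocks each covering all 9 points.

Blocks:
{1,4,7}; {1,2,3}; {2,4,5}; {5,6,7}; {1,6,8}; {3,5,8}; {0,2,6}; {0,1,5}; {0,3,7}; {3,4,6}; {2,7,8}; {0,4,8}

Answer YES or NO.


v = 9, block size k = 3, number of blocks = 12.
For resolvability, blocks must partition into parallel classes of size v/k = 3.
Total blocks must therefore be a multiple of 3: 12 = 3·4 + 0 ⇒ divisible ✓.
Greedy packing gives 4 candidate class(es). Each should be a full parallel class (size 3, covers all 9 points).
  Class 1 (3 blocks): {1,4,7}; {3,5,8}; {0,2,6}. Points covered: [0, 1, 2, 3, 4, 5, 6, 7, 8].
  Class 2 (3 blocks): {1,2,3}; {5,6,7}; {0,4,8}. Points covered: [0, 1, 2, 3, 4, 5, 6, 7, 8].
  Class 3 (3 blocks): {2,4,5}; {1,6,8}; {0,3,7}. Points covered: [0, 1, 2, 3, 4, 5, 6, 7, 8].
  Class 4 (3 blocks): {0,1,5}; {3,4,6}; {2,7,8}. Points covered: [0, 1, 2, 3, 4, 5, 6, 7, 8].
All classes full (size 3)? YES. All classes cover every point? YES.
Resolvable? YES.

YES


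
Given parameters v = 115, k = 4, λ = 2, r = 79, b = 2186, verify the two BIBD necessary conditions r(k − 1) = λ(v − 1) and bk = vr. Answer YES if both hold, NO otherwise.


Condition (i): r(k − 1) = 79·3 = 237; λ(v − 1) = 2·114 = 228. Match? NO.
Condition (ii): bk = 2186·4 = 8744; vr = 115·79 = 9085. Match? NO.
Both conditions hold? NO.

NO


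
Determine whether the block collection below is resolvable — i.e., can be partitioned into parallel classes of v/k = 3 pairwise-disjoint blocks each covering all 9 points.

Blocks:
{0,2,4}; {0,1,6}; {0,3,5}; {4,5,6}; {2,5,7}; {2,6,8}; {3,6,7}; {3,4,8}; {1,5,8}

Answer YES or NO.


v = 9, block size k = 3, number of blocks = 9.
For resolvability, blocks must partition into parallel classes of size v/k = 3.
Total blocks must therefore be a multiple of 3: 9 = 3·3 + 0 ⇒ divisible ✓.
Consider block {0,3,5}. The only other block(s) in the collection disjoint from it are {2,6,8} — just 1 block(s). Any parallel class containing {0,3,5} would need 2 other blocks each disjoint from it, so no parallel class of size 3 can contain {0,3,5}.
Since every block must belong to some parallel class in a resolution, the collection cannot be partitioned into parallel classes.
Resolvable? NO.

NO


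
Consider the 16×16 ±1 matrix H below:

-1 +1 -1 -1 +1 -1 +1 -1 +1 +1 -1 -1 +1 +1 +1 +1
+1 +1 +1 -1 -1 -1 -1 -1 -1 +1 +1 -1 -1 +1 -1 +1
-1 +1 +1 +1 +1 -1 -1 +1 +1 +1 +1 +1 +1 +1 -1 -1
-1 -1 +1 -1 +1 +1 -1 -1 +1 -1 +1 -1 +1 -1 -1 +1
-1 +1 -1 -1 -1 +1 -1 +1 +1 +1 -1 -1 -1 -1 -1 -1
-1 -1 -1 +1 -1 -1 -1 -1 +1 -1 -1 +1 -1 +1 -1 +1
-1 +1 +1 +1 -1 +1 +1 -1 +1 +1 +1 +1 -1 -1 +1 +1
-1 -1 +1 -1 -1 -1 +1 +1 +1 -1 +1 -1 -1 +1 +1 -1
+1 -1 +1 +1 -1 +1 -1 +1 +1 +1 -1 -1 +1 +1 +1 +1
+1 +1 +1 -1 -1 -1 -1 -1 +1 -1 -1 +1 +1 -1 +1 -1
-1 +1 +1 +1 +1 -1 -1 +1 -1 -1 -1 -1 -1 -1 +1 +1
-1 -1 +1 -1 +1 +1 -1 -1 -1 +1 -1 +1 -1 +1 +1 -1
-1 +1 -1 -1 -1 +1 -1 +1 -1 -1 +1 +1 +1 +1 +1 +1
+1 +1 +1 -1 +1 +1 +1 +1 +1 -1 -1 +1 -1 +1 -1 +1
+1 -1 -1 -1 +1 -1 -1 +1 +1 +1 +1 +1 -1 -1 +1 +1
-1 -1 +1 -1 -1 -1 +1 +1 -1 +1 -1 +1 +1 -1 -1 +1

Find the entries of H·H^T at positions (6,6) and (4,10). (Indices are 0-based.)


Row 4 of H: [-1, 1, -1, -1, -1, 1, -1, 1, 1, 1, -1, -1, -1, -1, -1, -1].
Row 6 of H: [-1, 1, 1, 1, -1, 1, 1, -1, 1, 1, 1, 1, -1, -1, 1, 1].
Row 10 of H: [-1, 1, 1, 1, 1, -1, -1, 1, -1, -1, -1, -1, -1, -1, 1, 1].
(H·H^T)[6][6] = Σ_j H[6][j]·H[6][j] = (-1)² + (1)² + (1)² + (1)² + (-1)² + (1)² + (1)² + (-1)² + (1)² + (1)² + (1)² + (1)² + (-1)² + (-1)² + (1)² + (1)² = 1 + 1 + 1 + 1 + 1 + 1 + 1 + 1 + 1 + 1 + 1 + 1 + 1 + 1 + 1 + 1 = 16.
(H·H^T)[4][10] = Σ_j H[4][j]·H[10][j] = (-1)·(-1) + (1)·(1) + (-1)·(1) + (-1)·(1) + (-1)·(1) + (1)·(-1) + (-1)·(-1) + (1)·(1) + (1)·(-1) + (1)·(-1) + (-1)·(-1) + (-1)·(-1) + (-1)·(-1) + (-1)·(-1) + (-1)·(1) + (-1)·(1) = 1 + 1 + -1 + -1 + -1 + -1 + 1 + 1 + -1 + -1 + 1 + 1 + 1 + 1 + -1 + -1 = 0.
So rows 4 and 10 are orthogonal; the diagonal entry equals n = 16.

(6,6) entry = 16; (4,10) entry = 0.


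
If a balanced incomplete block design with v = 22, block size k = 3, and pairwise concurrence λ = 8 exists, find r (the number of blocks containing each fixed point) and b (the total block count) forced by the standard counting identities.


Any 2-(v, k, λ) BIBD satisfies two necessary conditions:
  (i)  Each point sits in r blocks, and counting incidences through any fixed point gives r(k − 1) = λ(v − 1), so r = λ(v − 1)/(k − 1).
  (ii) Total incidences bk = vr, so b = vr/k.
Step 1: r = λ(v − 1)/(k − 1) = 8·(22 − 1)/(3 − 1) = 8·21/2 = 168/2 = 84.
Step 2: b = vr/k = 22·84/3 = 1848/3 = 616.
Check integrality: r = 84 ∈ Z ✓, b = 616 ∈ Z ✓.
(These identities are necessary conditions: they determine r and b for any design with these parameters, but do not by themselves prove that one exists.)

r = 84, b = 616.


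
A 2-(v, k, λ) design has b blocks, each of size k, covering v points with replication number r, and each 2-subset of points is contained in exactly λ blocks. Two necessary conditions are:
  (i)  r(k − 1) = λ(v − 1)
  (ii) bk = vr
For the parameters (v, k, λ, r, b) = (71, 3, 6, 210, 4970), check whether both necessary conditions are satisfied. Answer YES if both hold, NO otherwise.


Condition (i): r(k − 1) = 210·2 = 420; λ(v − 1) = 6·70 = 420. Match? YES.
Condition (ii): bk = 4970·3 = 14910; vr = 71·210 = 14910. Match? YES.
Both conditions hold? YES.

YES


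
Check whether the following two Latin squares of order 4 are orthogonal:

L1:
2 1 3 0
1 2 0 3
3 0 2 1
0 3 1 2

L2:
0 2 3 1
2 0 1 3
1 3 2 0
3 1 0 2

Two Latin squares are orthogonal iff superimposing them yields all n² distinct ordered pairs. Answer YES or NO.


Form the n² = 16 superimposed pairs (L1[i][j], L2[i][j]), row by row (rows and columns indexed from 0):
row 0: (2,0) (1,2) (3,3) (0,1)
row 1: (1,2) (2,0) (0,1) (3,3)
row 2: (3,1) (0,3) (2,2) (1,0)
row 3: (0,3) (3,1) (1,0) (2,2)
Orthogonality requires all 16 pairs distinct.
But the pair (1,2) repeats: cell (0,1) has L1 = 1, L2 = 2, and cell (1,0) has L1 = 1, L2 = 2.
A repeated pair means some other pair never occurs (only 8 distinct pairs out of 16), so the squares are not orthogonal.
Conclusion: NO.

NO


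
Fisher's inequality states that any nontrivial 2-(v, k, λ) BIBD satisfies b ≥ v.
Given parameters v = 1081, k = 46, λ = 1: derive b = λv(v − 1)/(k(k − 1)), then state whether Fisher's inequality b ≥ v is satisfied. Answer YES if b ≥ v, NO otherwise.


b = λv(v − 1)/(k(k − 1)) = 1·1081·1080/(46·45) = 1167480/2070 = 564.
Compare with v = 1081: b < v, so Fisher's inequality fails.

NO


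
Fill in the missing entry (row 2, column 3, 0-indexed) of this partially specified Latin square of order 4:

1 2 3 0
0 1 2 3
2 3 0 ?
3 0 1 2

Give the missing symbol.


Row 2 contains symbols [0, 2, 3] — missing [1].
Column 3 contains symbols [0, 2, 3] — missing [1].
The missing symbol must appear in both missing sets; intersection = [1].
Therefore the hidden value is 1.

Missing value = 1.


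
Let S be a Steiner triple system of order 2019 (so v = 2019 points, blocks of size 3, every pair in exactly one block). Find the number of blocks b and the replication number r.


An STS(v) is a 2-(v, 3, 1) BIBD: block size k = 3, λ = 1.
Replication: r(k − 1) = λ(v − 1) ⇒ r·2 = 2019 − 1 = 2018 ⇒ r = 1009.
Block count: b = v(v − 1)/6 = 2019·2018/6 = 4074342/6 = 679057.

r = 1009, b = 679057.


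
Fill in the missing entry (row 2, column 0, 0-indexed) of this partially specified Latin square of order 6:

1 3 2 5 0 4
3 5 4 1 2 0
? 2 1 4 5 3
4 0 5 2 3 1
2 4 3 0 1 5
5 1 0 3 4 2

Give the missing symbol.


Row 2 contains symbols [1, 2, 3, 4, 5] — missing [0].
Column 0 contains symbols [1, 2, 3, 4, 5] — missing [0].
The missing symbol must appear in both missing sets; intersection = [0].
Therefore the hidden value is 0.

Missing value = 0.


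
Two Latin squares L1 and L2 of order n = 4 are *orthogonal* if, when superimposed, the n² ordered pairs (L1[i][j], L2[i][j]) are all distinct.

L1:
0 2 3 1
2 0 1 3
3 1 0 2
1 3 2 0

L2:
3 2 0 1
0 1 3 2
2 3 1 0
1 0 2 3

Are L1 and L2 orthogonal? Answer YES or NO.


Form the n² = 16 superimposed pairs (L1[i][j], L2[i][j]), row by row (rows and columns indexed from 0):
row 0: (0,3) (2,2) (3,0) (1,1)
row 1: (2,0) (0,1) (1,3) (3,2)
row 2: (3,2) (1,3) (0,1) (2,0)
row 3: (1,1) (3,0) (2,2) (0,3)
Orthogonality requires all 16 pairs distinct.
But the pair (3,2) repeats: cell (1,3) has L1 = 3, L2 = 2, and cell (2,0) has L1 = 3, L2 = 2.
A repeated pair means some other pair never occurs (only 8 distinct pairs out of 16), so the squares are not orthogonal.
Conclusion: NO.

NO


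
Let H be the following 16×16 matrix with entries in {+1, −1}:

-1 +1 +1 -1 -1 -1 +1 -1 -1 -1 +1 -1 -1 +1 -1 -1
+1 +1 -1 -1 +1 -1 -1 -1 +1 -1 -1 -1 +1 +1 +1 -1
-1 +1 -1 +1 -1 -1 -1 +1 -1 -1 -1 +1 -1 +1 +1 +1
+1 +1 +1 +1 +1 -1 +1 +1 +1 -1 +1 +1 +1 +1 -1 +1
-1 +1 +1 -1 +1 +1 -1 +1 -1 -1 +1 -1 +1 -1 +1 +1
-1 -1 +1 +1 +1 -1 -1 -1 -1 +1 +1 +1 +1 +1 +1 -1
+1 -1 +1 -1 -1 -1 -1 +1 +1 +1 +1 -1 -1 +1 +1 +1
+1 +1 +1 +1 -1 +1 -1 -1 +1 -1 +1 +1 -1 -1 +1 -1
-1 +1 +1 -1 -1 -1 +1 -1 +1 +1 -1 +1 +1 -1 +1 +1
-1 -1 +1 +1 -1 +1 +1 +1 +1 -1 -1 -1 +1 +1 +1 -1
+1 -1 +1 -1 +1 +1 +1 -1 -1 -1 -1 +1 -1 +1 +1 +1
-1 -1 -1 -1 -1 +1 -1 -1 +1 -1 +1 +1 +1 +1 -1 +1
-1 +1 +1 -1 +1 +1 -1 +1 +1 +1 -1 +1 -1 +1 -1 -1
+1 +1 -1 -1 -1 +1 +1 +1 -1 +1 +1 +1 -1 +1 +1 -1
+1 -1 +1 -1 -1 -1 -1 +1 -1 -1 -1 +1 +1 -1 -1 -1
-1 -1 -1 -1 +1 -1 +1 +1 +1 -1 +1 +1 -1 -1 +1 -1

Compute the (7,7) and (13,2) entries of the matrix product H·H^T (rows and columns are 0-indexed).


Row 2 of H: [-1, 1, -1, 1, -1, -1, -1, 1, -1, -1, -1, 1, -1, 1, 1, 1].
Row 7 of H: [1, 1, 1, 1, -1, 1, -1, -1, 1, -1, 1, 1, -1, -1, 1, -1].
Row 13 of H: [1, 1, -1, -1, -1, 1, 1, 1, -1, 1, 1, 1, -1, 1, 1, -1].
(H·H^T)[7][7] = Σ_j H[7][j]·H[7][j] = (1)² + (1)² + (1)² + (1)² + (-1)² + (1)² + (-1)² + (-1)² + (1)² + (-1)² + (1)² + (1)² + (-1)² + (-1)² + (1)² + (-1)² = 1 + 1 + 1 + 1 + 1 + 1 + 1 + 1 + 1 + 1 + 1 + 1 + 1 + 1 + 1 + 1 = 16.
(H·H^T)[13][2] = Σ_j H[13][j]·H[2][j] = (1)·(-1) + (1)·(1) + (-1)·(-1) + (-1)·(1) + (-1)·(-1) + (1)·(-1) + (1)·(-1) + (1)·(1) + (-1)·(-1) + (1)·(-1) + (1)·(-1) + (1)·(1) + (-1)·(-1) + (1)·(1) + (1)·(1) + (-1)·(1) = -1 + 1 + 1 + -1 + 1 + -1 + -1 + 1 + 1 + -1 + -1 + 1 + 1 + 1 + 1 + -1 = 2.
Rows 13 and 2 are not orthogonal (dot product = 2 ≠ 0), so H is not a Hadamard matrix.

(7,7) entry = 16; (13,2) entry = 2.


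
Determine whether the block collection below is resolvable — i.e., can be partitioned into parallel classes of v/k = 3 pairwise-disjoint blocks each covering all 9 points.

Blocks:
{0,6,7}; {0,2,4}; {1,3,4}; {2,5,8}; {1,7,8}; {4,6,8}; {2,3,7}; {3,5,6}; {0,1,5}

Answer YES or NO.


v = 9, block size k = 3, number of blocks = 9.
For resolvability, blocks must partition into parallel classes of size v/k = 3.
Total blocks must therefore be a multiple of 3: 9 = 3·3 + 0 ⇒ divisible ✓.
Greedy packing gives 3 candidate class(es). Each should be a full parallel class (size 3, covers all 9 points).
  Class 1 (3 blocks): {0,6,7}; {1,3,4}; {2,5,8}. Points covered: [0, 1, 2, 3, 4, 5, 6, 7, 8].
  Class 2 (3 blocks): {0,2,4}; {1,7,8}; {3,5,6}. Points covered: [0, 1, 2, 3, 4, 5, 6, 7, 8].
  Class 3 (3 blocks): {4,6,8}; {2,3,7}; {0,1,5}. Points covered: [0, 1, 2, 3, 4, 5, 6, 7, 8].
All classes full (size 3)? YES. All classes cover every point? YES.
Resolvable? YES.

YES


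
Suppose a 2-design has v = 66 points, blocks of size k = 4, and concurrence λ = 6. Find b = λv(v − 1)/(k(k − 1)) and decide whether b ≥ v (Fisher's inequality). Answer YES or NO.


b = λv(v − 1)/(k(k − 1)) = 6·66·65/(4·3) = 25740/12 = 2145.
Compare with v = 66: b ≥ v, so Fisher's inequality holds.

YES


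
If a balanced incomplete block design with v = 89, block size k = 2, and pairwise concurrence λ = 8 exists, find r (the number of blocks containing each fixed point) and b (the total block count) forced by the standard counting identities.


Any 2-(v, k, λ) BIBD satisfies two necessary conditions:
  (i)  Each point sits in r blocks, and counting incidences through any fixed point gives r(k − 1) = λ(v − 1), so r = λ(v − 1)/(k − 1).
  (ii) Total incidences bk = vr, so b = vr/k.
Step 1: r = λ(v − 1)/(k − 1) = 8·(89 − 1)/(2 − 1) = 8·88/1 = 704/1 = 704.
Step 2: b = vr/k = 89·704/2 = 62656/2 = 31328.
Check integrality: r = 704 ∈ Z ✓, b = 31328 ∈ Z ✓.
(These identities are necessary conditions: they determine r and b for any design with these parameters, but do not by themselves prove that one exists.)

r = 704, b = 31328.


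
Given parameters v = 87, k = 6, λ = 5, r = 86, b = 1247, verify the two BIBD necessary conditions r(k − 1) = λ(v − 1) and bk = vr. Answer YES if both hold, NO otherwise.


Condition (i): r(k − 1) = 86·5 = 430; λ(v − 1) = 5·86 = 430. Match? YES.
Condition (ii): bk = 1247·6 = 7482; vr = 87·86 = 7482. Match? YES.
Both conditions hold? YES.

YES


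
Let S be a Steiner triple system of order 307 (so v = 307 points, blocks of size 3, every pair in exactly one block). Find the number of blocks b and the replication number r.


An STS(v) is a 2-(v, 3, 1) BIBD: block size k = 3, λ = 1.
Replication: r(k − 1) = λ(v − 1) ⇒ r·2 = 307 − 1 = 306 ⇒ r = 153.
Block count: b = v(v − 1)/6 = 307·306/6 = 93942/6 = 15657.

r = 153, b = 15657.


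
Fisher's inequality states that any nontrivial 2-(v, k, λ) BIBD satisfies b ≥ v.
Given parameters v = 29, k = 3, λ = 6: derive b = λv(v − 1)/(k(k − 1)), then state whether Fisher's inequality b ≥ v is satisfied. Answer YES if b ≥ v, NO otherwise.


r = λ(v − 1)/(k − 1) = 6·28/2 = 84.
b = vr/k = 29·84/3 = 812.
Fisher's inequality: b ≥ v ⇔ 812 ≥ 29? YES.

YES


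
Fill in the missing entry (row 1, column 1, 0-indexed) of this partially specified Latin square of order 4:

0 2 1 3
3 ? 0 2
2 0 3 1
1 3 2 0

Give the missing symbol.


Row 1 contains symbols [0, 2, 3] — missing [1].
Column 1 contains symbols [0, 2, 3] — missing [1].
The missing symbol must appear in both missing sets; intersection = [1].
Therefore the hidden value is 1.

Missing value = 1.


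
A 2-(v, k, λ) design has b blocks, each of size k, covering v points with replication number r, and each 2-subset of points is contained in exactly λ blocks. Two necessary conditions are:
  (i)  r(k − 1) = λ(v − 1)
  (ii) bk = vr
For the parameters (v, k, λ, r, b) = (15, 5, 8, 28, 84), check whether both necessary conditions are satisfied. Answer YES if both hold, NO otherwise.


Condition (i): r(k − 1) = 28·4 = 112; λ(v − 1) = 8·14 = 112. Match? YES.
Condition (ii): bk = 84·5 = 420; vr = 15·28 = 420. Match? YES.
Both conditions hold? YES.

YES


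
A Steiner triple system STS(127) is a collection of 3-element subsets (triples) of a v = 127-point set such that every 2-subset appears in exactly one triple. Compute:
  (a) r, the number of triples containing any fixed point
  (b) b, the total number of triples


An STS(v) is a 2-(v, 3, 1) BIBD: block size k = 3, λ = 1.
Replication: r(k − 1) = λ(v − 1) ⇒ r·2 = 127 − 1 = 126 ⇒ r = 63.
Block count: b = v(v − 1)/6 = 127·126/6 = 16002/6 = 2667.

r = 63, b = 2667.


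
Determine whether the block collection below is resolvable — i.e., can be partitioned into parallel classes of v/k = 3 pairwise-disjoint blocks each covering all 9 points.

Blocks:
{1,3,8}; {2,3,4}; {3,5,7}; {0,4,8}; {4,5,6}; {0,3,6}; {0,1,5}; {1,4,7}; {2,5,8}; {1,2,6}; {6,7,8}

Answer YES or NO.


v = 9, block size k = 3, number of blocks = 11.
For resolvability, blocks must partition into parallel classes of size v/k = 3.
Total blocks must therefore be a multiple of 3: 11 = 3·3 + 2 ⇒ not divisible ✗.
Resolvable? NO.

NO


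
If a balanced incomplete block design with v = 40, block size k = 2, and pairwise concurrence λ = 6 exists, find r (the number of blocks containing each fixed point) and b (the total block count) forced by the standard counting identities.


Any 2-(v, k, λ) BIBD satisfies two necessary conditions:
  (i)  Each point sits in r blocks, and counting incidences through any fixed point gives r(k − 1) = λ(v − 1), so r = λ(v − 1)/(k − 1).
  (ii) Total incidences bk = vr, so b = vr/k.
Step 1: r = λ(v − 1)/(k − 1) = 6·(40 − 1)/(2 − 1) = 6·39/1 = 234/1 = 234.
Step 2: b = vr/k = 40·234/2 = 9360/2 = 4680.
Check integrality: r = 234 ∈ Z ✓, b = 4680 ∈ Z ✓.
(These identities are necessary conditions: they determine r and b for any design with these parameters, but do not by themselves prove that one exists.)

r = 234, b = 4680.


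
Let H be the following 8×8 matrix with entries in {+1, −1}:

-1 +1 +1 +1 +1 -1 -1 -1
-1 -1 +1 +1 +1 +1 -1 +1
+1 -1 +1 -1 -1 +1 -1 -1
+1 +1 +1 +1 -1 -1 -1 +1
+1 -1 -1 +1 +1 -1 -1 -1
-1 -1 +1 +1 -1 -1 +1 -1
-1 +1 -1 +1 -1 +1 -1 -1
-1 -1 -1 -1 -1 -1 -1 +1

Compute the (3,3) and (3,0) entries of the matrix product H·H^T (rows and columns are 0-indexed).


Row 0 of H: [-1, 1, 1, 1, 1, -1, -1, -1].
Row 3 of H: [1, 1, 1, 1, -1, -1, -1, 1].
(H·H^T)[3][3] = Σ_j H[3][j]·H[3][j] = (1)² + (1)² + (1)² + (1)² + (-1)² + (-1)² + (-1)² + (1)² = 1 + 1 + 1 + 1 + 1 + 1 + 1 + 1 = 8.
(H·H^T)[3][0] = Σ_j H[3][j]·H[0][j] = (1)·(-1) + (1)·(1) + (1)·(1) + (1)·(1) + (-1)·(1) + (-1)·(-1) + (-1)·(-1) + (1)·(-1) = -1 + 1 + 1 + 1 + -1 + 1 + 1 + -1 = 2.
Rows 3 and 0 are not orthogonal (dot product = 2 ≠ 0), so H is not a Hadamard matrix.

(3,3) entry = 8; (3,0) entry = 2.


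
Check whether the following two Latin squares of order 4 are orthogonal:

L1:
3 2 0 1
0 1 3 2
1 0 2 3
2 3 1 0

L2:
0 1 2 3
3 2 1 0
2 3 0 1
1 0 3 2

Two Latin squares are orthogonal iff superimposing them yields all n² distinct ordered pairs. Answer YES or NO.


Form the n² = 16 superimposed pairs (L1[i][j], L2[i][j]), row by row (rows and columns indexed from 0):
row 0: (3,0) (2,1) (0,2) (1,3)
row 1: (0,3) (1,2) (3,1) (2,0)
row 2: (1,2) (0,3) (2,0) (3,1)
row 3: (2,1) (3,0) (1,3) (0,2)
Orthogonality requires all 16 pairs distinct.
But the pair (1,2) repeats: cell (1,1) has L1 = 1, L2 = 2, and cell (2,0) has L1 = 1, L2 = 2.
A repeated pair means some other pair never occurs (only 8 distinct pairs out of 16), so the squares are not orthogonal.
Conclusion: NO.

NO


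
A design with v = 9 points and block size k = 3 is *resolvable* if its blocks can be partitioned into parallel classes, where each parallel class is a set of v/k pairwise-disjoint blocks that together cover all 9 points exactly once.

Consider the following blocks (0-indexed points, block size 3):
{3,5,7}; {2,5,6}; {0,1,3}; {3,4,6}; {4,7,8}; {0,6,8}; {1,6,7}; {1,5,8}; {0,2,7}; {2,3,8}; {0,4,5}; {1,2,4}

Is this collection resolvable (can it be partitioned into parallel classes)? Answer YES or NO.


v = 9, block size k = 3, number of blocks = 12.
For resolvability, blocks must partition into parallel classes of size v/k = 3.
Total blocks must therefore be a multiple of 3: 12 = 3·4 + 0 ⇒ divisible ✓.
Greedy packing gives 4 candidate class(es). Each should be a full parallel class (size 3, covers all 9 points).
  Class 1 (3 blocks): {3,5,7}; {0,6,8}; {1,2,4}. Points covered: [0, 1, 2, 3, 4, 5, 6, 7, 8].
  Class 2 (3 blocks): {2,5,6}; {0,1,3}; {4,7,8}. Points covered: [0, 1, 2, 3, 4, 5, 6, 7, 8].
  Class 3 (3 blocks): {3,4,6}; {1,5,8}; {0,2,7}. Points covered: [0, 1, 2, 3, 4, 5, 6, 7, 8].
  Class 4 (3 blocks): {1,6,7}; {2,3,8}; {0,4,5}. Points covered: [0, 1, 2, 3, 4, 5, 6, 7, 8].
All classes full (size 3)? YES. All classes cover every point? YES.
Resolvable? YES.

YES
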